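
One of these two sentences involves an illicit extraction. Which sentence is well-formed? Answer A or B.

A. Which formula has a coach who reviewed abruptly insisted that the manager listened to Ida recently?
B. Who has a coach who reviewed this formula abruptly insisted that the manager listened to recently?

In A, the wh-phrase is extracted from inside a complex-NP island (relative clause) (introduced by "who"), which blocks movement.
In B, the extraction path crosses only that-complement boundaries, which are transparent.
So B is grammatical.

B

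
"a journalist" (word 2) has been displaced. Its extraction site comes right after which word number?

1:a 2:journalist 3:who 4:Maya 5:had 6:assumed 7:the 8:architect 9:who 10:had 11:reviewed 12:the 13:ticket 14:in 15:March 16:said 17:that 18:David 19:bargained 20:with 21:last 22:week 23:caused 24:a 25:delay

The displaced element is "a journalist" (word 2).
It is linked across 2 clause boundaries (Ø → that).
It functions as the object of the preposition "with" of "bargained", so the gap sits immediately after word 20 ("with").
Base order: Maya had assumed the architect who had reviewed the ticket in March said that David bargained with a journalist last week.

20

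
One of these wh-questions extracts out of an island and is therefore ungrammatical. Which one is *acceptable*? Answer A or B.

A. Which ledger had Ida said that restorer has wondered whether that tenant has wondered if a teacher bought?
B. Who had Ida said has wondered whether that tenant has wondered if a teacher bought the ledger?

B

In A, the wh-phrase is extracted from inside a wh-island (introduced by "whether"), which blocks movement.
In B, the extraction path crosses only that-complement boundaries, which are transparent.
So B is grammatical.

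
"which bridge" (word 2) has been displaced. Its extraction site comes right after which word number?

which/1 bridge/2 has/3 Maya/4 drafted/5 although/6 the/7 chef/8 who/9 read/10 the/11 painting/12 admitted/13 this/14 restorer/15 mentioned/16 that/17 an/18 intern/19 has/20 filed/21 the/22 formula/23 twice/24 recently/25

The displaced element is "which bridge" (word 2).
It functions as the direct object of "drafted", so the gap sits immediately after word 5 ("drafted").
Base order: Maya has drafted which bridge although the chef who read the painting admitted this restorer mentioned that an intern has filed the formula twice recently.

5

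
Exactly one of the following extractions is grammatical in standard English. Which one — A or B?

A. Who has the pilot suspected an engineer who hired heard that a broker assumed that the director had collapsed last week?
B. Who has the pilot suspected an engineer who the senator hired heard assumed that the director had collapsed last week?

B

In A, the wh-phrase is extracted from inside a complex-NP island (relative clause) (introduced by "who"), which blocks movement.
In B, the extraction path crosses only that-complement boundaries, which are transparent.
So B is grammatical.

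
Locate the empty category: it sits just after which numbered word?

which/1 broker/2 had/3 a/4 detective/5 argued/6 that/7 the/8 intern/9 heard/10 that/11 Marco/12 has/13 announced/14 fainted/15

14

The displaced element is "which broker" (word 2).
It is linked across 3 clause boundaries (that → that → Ø).
It functions as the subject of "fainted", so the gap sits immediately after word 14 ("announced").
Base order: A detective had argued that the intern heard that Marco has announced that which broker fainted.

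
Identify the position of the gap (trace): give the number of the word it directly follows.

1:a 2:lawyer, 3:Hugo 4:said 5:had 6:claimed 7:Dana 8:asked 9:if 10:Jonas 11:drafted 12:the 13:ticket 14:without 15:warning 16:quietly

The displaced element is "a lawyer" (word 2).
It is linked across 1 clause boundary (Ø).
It functions as the subject of "claimed", so the gap sits immediately after word 4 ("said").
Base order: Hugo said that a lawyer had claimed Dana asked if Jonas drafted the ticket without warning quietly.

4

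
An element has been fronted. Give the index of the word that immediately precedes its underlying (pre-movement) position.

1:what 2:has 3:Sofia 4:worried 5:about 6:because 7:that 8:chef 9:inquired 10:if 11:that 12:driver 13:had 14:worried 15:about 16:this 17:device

The displaced element is "what" (word 1).
It functions as the object of the preposition "about" of "worried", so the gap sits immediately after word 5 ("about").
Base order: Sofia has worried about what because that chef inquired if that driver had worried about this device.

5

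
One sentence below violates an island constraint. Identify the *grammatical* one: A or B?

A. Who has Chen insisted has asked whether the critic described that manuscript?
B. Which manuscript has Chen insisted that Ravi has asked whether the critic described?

A

In B, the wh-phrase is extracted from inside a wh-island (introduced by "whether"), which blocks movement.
In A, the extraction path crosses only that-complement boundaries, which are transparent.
So A is grammatical.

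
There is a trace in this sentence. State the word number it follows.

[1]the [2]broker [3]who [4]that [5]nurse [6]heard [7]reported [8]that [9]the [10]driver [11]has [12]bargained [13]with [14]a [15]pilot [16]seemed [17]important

6

The displaced element is "the broker" (word 2).
It is linked across 1 clause boundary (Ø).
It functions as the subject of "reported", so the gap sits immediately after word 6 ("heard").
Base order: That nurse heard the broker reported that the driver has bargained with a pilot.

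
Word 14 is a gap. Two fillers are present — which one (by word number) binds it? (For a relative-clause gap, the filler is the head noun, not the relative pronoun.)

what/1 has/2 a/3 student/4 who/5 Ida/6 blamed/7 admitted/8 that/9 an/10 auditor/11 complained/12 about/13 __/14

The marked gap is the object of the preposition "about" of "complained".
Its filler is the fronted wh-phrase "what", at word 1.
(The other dependency links word 4 to a gap after word 7.)

1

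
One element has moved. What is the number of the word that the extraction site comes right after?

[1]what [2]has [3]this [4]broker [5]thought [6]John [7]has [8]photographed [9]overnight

The displaced element is "what" (word 1).
It is linked across 1 clause boundary (Ø).
It functions as the direct object of "photographed", so the gap sits immediately after word 8 ("photographed").
Base order: This broker has thought John has photographed what overnight.

8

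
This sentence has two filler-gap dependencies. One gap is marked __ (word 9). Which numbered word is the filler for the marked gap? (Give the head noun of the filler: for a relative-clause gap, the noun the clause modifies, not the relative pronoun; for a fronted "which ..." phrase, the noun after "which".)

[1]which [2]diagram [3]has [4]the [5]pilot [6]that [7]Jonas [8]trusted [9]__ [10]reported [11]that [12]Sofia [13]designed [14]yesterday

5

The marked gap is inside the relative clause, the direct object of "trusted".
Its filler is the head noun "pilot" (via "that"), at word 5.
(The other dependency links word 2 to a gap after word 13.)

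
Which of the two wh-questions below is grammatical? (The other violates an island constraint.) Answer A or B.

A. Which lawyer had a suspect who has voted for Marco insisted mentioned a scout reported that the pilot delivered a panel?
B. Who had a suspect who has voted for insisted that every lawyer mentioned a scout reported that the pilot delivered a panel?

A

In B, the wh-phrase is extracted from inside a complex-NP island (relative clause) (introduced by "who"), which blocks movement.
In A, the extraction path crosses only that-complement boundaries, which are transparent.
So A is grammatical.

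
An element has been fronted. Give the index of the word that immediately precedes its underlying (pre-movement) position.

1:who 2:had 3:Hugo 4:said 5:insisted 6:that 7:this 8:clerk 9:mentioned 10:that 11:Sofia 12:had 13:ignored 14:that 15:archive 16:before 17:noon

The displaced element is "who" (word 1).
It is linked across 1 clause boundary (Ø).
It functions as the subject of "insisted", so the gap sits immediately after word 4 ("said").
Base order: Hugo had said that who insisted that this clerk mentioned that Sofia had ignored that archive before noon.

4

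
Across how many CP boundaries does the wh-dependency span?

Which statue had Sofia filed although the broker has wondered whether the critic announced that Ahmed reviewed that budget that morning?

0

"which statue" originates inside the matrix clause — no clause boundary is crossed.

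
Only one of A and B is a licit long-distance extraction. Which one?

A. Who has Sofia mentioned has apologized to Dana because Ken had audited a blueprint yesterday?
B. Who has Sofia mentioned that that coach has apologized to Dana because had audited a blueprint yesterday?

In B, the wh-phrase is extracted from inside an adjunct island (introduced by "because"), which blocks movement.
In A, the extraction path crosses only that-complement boundaries, which are transparent.
So A is grammatical.

A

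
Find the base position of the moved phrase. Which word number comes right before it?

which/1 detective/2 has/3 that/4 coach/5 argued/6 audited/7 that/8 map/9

6

The displaced element is "which detective" (word 2).
It is linked across 1 clause boundary (Ø).
It functions as the subject of "audited", so the gap sits immediately after word 6 ("argued").
Base order: That coach has argued that which detective audited that map.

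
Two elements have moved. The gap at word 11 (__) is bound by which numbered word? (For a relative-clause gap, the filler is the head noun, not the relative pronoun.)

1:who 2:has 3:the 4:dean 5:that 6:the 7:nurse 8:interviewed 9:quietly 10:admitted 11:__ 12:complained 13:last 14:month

1

The marked gap is the subject of "complained".
Its filler is the fronted wh-phrase "who", at word 1.
(The other dependency links word 4 to a gap after word 8.)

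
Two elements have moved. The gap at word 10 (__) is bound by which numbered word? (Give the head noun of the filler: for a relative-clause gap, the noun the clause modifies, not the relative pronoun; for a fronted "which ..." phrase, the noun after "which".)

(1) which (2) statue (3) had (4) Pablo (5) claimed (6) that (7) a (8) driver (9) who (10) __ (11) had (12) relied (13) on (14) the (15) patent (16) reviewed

8

The marked gap is inside the relative clause, the subject of "relied".
Its filler is the head noun "driver" (via "who"), at word 8.
(The other dependency links word 2 to a gap after word 16.)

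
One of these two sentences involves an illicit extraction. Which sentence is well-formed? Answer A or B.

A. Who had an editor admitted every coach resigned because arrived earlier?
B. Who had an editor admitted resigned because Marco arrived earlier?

B

In A, the wh-phrase is extracted from inside an adjunct island (introduced by "because"), which blocks movement.
In B, the extraction path crosses only that-complement boundaries, which are transparent.
So B is grammatical.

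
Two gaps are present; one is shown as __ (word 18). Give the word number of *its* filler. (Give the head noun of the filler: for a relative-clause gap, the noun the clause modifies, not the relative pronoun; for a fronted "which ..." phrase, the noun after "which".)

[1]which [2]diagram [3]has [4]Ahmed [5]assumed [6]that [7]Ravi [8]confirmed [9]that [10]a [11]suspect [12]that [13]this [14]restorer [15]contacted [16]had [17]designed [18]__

2

The marked gap is the direct object of "designed".
Its filler is the fronted wh-phrase "which diagram", at word 2.
(The other dependency links word 11 to a gap after word 15.)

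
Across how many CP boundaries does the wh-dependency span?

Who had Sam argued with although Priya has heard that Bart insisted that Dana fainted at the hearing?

"who" originates inside the matrix clause — no clause boundary is crossed.

0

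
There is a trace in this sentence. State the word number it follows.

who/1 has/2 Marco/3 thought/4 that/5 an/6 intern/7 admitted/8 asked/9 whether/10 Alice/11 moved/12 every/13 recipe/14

The displaced element is "who" (word 1).
It is linked across 2 clause boundaries (that → Ø).
It functions as the subject of "asked", so the gap sits immediately after word 8 ("admitted").
Base order: Marco has thought that an intern admitted that who asked whether Alice moved every recipe.

8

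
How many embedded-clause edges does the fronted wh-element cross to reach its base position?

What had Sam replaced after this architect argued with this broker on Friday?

0

"what" originates inside the matrix clause — no clause boundary is crossed.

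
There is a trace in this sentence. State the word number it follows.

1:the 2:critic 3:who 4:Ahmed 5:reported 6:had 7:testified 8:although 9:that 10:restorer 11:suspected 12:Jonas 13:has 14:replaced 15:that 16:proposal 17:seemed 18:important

The displaced element is "the critic" (word 2).
It is linked across 1 clause boundary (Ø).
It functions as the subject of "testified", so the gap sits immediately after word 5 ("reported").
Base order: Ahmed reported that the critic had testified although that restorer suspected Jonas has replaced that proposal.

5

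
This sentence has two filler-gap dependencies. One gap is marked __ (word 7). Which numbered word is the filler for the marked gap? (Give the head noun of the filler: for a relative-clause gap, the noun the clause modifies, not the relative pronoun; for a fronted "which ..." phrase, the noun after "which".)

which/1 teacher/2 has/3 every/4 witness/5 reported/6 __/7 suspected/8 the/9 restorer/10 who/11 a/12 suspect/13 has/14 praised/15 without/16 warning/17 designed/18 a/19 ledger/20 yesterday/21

The marked gap is the subject of "suspected".
Its filler is the fronted wh-phrase "which teacher", at word 2.
(The other dependency links word 10 to a gap after word 15.)

2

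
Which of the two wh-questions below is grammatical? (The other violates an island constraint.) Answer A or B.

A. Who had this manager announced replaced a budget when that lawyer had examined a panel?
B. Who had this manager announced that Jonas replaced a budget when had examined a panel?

A

In B, the wh-phrase is extracted from inside an adjunct island (introduced by "when"), which blocks movement.
In A, the extraction path crosses only that-complement boundaries, which are transparent.
So A is grammatical.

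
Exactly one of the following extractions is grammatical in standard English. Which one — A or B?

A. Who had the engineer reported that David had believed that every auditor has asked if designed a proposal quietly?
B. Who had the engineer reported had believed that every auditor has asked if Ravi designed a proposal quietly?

B

In A, the wh-phrase is extracted from inside a wh-island (introduced by "if"), which blocks movement.
In B, the extraction path crosses only that-complement boundaries, which are transparent.
So B is grammatical.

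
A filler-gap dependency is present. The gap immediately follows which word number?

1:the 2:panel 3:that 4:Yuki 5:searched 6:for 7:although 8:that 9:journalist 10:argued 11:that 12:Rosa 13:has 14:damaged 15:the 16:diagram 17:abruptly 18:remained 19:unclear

6

The displaced element is "the panel" (word 2).
It functions as the object of the preposition "for" of "searched", so the gap sits immediately after word 6 ("for").
Base order: Yuki searched for the panel although that journalist argued that Rosa has damaged the diagram abruptly.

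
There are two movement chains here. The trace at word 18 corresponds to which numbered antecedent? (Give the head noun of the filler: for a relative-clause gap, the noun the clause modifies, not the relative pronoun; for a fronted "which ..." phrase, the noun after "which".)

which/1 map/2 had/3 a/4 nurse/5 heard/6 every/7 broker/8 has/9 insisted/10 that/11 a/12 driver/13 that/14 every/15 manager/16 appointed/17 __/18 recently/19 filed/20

The marked gap is inside the relative clause, the direct object of "appointed".
Its filler is the head noun "driver" (via "that"), at word 13.
(The other dependency links word 2 to a gap after word 20.)

13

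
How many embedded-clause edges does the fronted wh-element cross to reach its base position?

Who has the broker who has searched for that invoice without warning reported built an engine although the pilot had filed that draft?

"who" is extracted from the subject of "built".
Boundaries crossed, outermost first: [Ø] — 1 in total.

1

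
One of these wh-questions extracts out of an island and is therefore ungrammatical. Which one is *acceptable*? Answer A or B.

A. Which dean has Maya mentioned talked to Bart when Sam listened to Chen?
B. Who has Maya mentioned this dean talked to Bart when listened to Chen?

A

In B, the wh-phrase is extracted from inside an adjunct island (introduced by "when"), which blocks movement.
In A, the extraction path crosses only that-complement boundaries, which are transparent.
So A is grammatical.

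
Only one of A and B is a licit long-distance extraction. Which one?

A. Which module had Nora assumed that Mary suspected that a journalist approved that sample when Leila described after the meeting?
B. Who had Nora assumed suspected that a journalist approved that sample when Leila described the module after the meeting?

B

In A, the wh-phrase is extracted from inside an adjunct island (introduced by "when"), which blocks movement.
In B, the extraction path crosses only that-complement boundaries, which are transparent.
So B is grammatical.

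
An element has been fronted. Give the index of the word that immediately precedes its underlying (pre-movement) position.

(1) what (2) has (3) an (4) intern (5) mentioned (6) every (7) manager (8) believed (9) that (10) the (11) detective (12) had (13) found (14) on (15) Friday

The displaced element is "what" (word 1).
It is linked across 2 clause boundaries (Ø → that).
It functions as the direct object of "found", so the gap sits immediately after word 13 ("found").
Base order: An intern has mentioned every manager believed that the detective had found what on Friday.

13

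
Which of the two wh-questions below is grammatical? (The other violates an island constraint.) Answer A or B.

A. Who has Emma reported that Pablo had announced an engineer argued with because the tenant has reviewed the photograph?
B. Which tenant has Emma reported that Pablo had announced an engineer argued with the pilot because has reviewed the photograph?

In B, the wh-phrase is extracted from inside an adjunct island (introduced by "because"), which blocks movement.
In A, the extraction path crosses only that-complement boundaries, which are transparent.
So A is grammatical.

A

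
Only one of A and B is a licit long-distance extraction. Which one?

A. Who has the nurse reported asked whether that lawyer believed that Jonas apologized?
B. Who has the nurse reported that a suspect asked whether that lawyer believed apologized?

A

In B, the wh-phrase is extracted from inside a wh-island (introduced by "whether"), which blocks movement.
In A, the extraction path crosses only that-complement boundaries, which are transparent.
So A is grammatical.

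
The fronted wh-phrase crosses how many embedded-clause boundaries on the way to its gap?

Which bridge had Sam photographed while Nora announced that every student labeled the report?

"which bridge" originates inside the matrix clause — no clause boundary is crossed.

0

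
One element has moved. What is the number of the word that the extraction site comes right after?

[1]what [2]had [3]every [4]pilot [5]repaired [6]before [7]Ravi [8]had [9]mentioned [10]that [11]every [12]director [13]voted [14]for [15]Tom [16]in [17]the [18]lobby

5

The displaced element is "what" (word 1).
It functions as the direct object of "repaired", so the gap sits immediately after word 5 ("repaired").
Base order: Every pilot had repaired what before Ravi had mentioned that every director voted for Tom in the lobby.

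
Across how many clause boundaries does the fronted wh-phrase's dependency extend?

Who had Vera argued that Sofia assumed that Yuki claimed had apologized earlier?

3

"who" is extracted from the subject of "apologized".
Boundaries crossed, outermost first: [that], [that], [Ø] — 3 in total.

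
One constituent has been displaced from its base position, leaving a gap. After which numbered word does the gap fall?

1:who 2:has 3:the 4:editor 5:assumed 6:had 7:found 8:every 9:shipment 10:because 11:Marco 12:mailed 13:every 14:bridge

5

The displaced element is "who" (word 1).
It is linked across 1 clause boundary (Ø).
It functions as the subject of "found", so the gap sits immediately after word 5 ("assumed").
Base order: The editor has assumed that who had found every shipment because Marco mailed every bridge.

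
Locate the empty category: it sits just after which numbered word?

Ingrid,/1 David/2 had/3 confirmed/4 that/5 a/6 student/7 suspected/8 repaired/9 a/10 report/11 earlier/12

The displaced element is "Ingrid" (word 1).
It is linked across 2 clause boundaries (that → Ø).
It functions as the subject of "repaired", so the gap sits immediately after word 8 ("suspected").
Base order: David had confirmed that a student suspected that Ingrid repaired a report earlier.

8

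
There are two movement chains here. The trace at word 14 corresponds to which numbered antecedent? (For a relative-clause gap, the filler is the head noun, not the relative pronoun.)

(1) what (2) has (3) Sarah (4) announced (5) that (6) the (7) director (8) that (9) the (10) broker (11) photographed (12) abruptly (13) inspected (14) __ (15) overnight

The marked gap is the direct object of "inspected".
Its filler is the fronted wh-phrase "what", at word 1.
(The other dependency links word 7 to a gap after word 11.)

1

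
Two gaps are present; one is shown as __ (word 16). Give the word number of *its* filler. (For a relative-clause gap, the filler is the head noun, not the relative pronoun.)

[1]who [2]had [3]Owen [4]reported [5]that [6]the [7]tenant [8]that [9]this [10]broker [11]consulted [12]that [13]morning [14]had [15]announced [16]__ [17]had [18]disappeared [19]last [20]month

1

The marked gap is the subject of "disappeared".
Its filler is the fronted wh-phrase "who", at word 1.
(The other dependency links word 7 to a gap after word 11.)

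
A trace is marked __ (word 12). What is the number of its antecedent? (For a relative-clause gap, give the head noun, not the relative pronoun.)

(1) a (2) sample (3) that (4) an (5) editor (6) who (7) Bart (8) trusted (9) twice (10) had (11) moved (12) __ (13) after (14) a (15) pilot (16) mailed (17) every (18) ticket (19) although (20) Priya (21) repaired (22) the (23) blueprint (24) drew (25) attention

2

The gap at 12 is the object of "moved", inside a relative clause.
The relative pronoun is "that" (word 3); it is bound by the head noun immediately before it.
Its filler is the head noun "sample", at word 2.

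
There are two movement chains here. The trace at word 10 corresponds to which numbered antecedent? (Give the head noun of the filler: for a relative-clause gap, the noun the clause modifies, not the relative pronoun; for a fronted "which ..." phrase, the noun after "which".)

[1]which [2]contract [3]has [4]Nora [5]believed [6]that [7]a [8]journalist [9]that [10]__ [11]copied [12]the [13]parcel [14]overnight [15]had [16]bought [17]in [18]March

8

The marked gap is inside the relative clause, the subject of "copied".
Its filler is the head noun "journalist" (via "that"), at word 8.
(The other dependency links word 2 to a gap after word 16.)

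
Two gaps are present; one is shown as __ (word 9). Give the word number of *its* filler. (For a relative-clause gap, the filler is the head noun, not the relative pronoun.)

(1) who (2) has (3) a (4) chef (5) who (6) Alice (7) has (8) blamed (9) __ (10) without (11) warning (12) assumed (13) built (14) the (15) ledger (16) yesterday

4

The marked gap is inside the relative clause, the direct object of "blamed".
Its filler is the head noun "chef" (via "who"), at word 4.
(The other dependency links word 1 to a gap after word 12.)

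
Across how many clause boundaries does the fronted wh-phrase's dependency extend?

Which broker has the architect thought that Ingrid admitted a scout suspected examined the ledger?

"which broker" is extracted from the subject of "examined".
Boundaries crossed, outermost first: [that], [Ø], [Ø] — 3 in total.

3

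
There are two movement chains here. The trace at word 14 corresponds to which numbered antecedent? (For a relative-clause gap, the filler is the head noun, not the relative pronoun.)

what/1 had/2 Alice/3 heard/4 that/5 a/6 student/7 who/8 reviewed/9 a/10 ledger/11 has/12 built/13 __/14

1

The marked gap is the direct object of "built".
Its filler is the fronted wh-phrase "what", at word 1.
(The other dependency links word 7 to a gap after word 8.)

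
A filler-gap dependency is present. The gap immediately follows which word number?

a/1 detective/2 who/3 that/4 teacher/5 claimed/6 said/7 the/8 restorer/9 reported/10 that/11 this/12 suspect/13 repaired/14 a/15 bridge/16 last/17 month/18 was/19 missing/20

The displaced element is "a detective" (word 2).
It is linked across 1 clause boundary (Ø).
It functions as the subject of "said", so the gap sits immediately after word 6 ("claimed").
Base order: That teacher claimed a detective said the restorer reported that this suspect repaired a bridge last month.

6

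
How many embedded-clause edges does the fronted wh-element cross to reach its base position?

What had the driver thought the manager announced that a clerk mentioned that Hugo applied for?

"what" is extracted from the PP object of "applied".
Boundaries crossed, outermost first: [Ø], [that], [that] — 3 in total.

3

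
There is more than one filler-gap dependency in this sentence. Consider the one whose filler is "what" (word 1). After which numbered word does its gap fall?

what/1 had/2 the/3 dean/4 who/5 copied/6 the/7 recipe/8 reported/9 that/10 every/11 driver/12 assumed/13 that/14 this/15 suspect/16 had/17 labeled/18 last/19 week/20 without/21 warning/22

18

The displaced element is "what" (word 1).
It is linked across 2 clause boundaries (that → that).
It functions as the direct object of "labeled", so the gap sits immediately after word 18 ("labeled").
Base order: The dean who copied the recipe had reported that every driver assumed that this suspect had labeled what last week without warning.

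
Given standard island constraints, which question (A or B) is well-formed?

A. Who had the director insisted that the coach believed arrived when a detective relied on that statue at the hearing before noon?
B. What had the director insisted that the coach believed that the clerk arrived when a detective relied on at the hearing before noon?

In B, the wh-phrase is extracted from inside an adjunct island (introduced by "when"), which blocks movement.
In A, the extraction path crosses only that-complement boundaries, which are transparent.
So A is grammatical.

A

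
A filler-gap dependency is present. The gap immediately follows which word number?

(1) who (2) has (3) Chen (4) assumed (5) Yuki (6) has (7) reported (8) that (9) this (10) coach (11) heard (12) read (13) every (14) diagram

The displaced element is "who" (word 1).
It is linked across 3 clause boundaries (Ø → that → Ø).
It functions as the subject of "read", so the gap sits immediately after word 11 ("heard").
Base order: Chen has assumed Yuki has reported that this coach heard that who read every diagram.

11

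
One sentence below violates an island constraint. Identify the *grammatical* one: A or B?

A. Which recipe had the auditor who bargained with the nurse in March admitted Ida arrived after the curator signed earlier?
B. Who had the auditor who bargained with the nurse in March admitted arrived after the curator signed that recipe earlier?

B

In A, the wh-phrase is extracted from inside an adjunct island (introduced by "after"), which blocks movement.
In B, the extraction path crosses only that-complement boundaries, which are transparent.
So B is grammatical.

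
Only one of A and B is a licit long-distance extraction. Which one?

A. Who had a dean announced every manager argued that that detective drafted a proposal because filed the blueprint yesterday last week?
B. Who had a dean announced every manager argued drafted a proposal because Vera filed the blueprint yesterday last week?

In A, the wh-phrase is extracted from inside an adjunct island (introduced by "because"), which blocks movement.
In B, the extraction path crosses only that-complement boundaries, which are transparent.
So B is grammatical.

B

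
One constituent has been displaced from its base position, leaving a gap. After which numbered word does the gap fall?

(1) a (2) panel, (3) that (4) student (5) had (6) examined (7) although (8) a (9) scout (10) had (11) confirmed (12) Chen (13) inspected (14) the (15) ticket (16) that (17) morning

The displaced element is "a panel" (word 2).
It functions as the direct object of "examined", so the gap sits immediately after word 6 ("examined").
Base order: That student had examined a panel although a scout had confirmed Chen inspected the ticket that morning.

6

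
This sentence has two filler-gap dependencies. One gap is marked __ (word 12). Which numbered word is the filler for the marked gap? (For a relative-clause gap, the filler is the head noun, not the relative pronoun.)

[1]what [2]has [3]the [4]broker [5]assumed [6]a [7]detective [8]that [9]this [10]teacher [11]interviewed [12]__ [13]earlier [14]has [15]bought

7

The marked gap is inside the relative clause, the direct object of "interviewed".
Its filler is the head noun "detective" (via "that"), at word 7.
(The other dependency links word 1 to a gap after word 15.)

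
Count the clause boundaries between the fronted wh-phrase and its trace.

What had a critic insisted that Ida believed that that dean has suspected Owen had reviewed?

"what" is extracted from the object of "reviewed".
Boundaries crossed, outermost first: [that], [that], [Ø] — 3 in total.

3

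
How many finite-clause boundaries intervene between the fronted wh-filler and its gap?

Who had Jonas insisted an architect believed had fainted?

2

"who" is extracted from the subject of "fainted".
Boundaries crossed, outermost first: [Ø], [Ø] — 2 in total.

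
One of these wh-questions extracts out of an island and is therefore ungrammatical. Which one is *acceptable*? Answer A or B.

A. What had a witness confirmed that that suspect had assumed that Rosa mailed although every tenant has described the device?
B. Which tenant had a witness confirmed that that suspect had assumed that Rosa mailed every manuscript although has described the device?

In B, the wh-phrase is extracted from inside an adjunct island (introduced by "although"), which blocks movement.
In A, the extraction path crosses only that-complement boundaries, which are transparent.
So A is grammatical.

A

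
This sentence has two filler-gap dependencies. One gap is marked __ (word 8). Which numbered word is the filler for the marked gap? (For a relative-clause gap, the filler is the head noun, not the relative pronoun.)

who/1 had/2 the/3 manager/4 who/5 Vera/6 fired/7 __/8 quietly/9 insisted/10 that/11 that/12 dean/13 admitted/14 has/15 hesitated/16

4

The marked gap is inside the relative clause, the direct object of "fired".
Its filler is the head noun "manager" (via "who"), at word 4.
(The other dependency links word 1 to a gap after word 14.)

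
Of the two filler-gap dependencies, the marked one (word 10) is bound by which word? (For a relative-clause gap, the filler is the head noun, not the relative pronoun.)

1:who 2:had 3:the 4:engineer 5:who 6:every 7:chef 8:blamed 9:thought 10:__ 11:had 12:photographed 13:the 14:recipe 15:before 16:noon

The marked gap is the subject of "photographed".
Its filler is the fronted wh-phrase "who", at word 1.
(The other dependency links word 4 to a gap after word 8.)

1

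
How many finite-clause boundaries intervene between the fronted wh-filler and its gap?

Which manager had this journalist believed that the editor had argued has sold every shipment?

"which manager" is extracted from the subject of "sold".
Boundaries crossed, outermost first: [that], [Ø] — 2 in total.

2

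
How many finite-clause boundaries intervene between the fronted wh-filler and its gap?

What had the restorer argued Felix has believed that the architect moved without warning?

2

"what" is extracted from the object of "moved".
Boundaries crossed, outermost first: [Ø], [that] — 2 in total.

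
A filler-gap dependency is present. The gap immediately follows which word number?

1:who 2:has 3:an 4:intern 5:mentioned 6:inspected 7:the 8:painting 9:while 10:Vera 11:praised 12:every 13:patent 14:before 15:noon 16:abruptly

5

The displaced element is "who" (word 1).
It is linked across 1 clause boundary (Ø).
It functions as the subject of "inspected", so the gap sits immediately after word 5 ("mentioned").
Base order: An intern has mentioned that who inspected the painting while Vera praised every patent before noon abruptly.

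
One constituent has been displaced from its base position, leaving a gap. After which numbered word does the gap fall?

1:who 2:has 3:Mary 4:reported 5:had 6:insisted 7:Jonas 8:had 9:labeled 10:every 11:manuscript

4

The displaced element is "who" (word 1).
It is linked across 1 clause boundary (Ø).
It functions as the subject of "insisted", so the gap sits immediately after word 4 ("reported").
Base order: Mary has reported that who had insisted Jonas had labeled every manuscript.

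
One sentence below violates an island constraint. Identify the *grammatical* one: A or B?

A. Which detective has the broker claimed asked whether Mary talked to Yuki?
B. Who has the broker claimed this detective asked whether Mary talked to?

In B, the wh-phrase is extracted from inside a wh-island (introduced by "whether"), which blocks movement.
In A, the extraction path crosses only that-complement boundaries, which are transparent.
So A is grammatical.

A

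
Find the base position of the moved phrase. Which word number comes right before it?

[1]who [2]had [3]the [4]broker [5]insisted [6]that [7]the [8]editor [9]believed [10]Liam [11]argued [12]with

12

The displaced element is "who" (word 1).
It is linked across 2 clause boundaries (that → Ø).
It functions as the object of the preposition "with" of "argued", so the gap sits immediately after word 12 ("with").
Base order: The broker had insisted that the editor believed Liam argued with who.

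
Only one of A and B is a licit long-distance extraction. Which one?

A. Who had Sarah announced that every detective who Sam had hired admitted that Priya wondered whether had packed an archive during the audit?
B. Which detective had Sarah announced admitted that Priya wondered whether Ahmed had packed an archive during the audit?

In A, the wh-phrase is extracted from inside a wh-island (introduced by "whether"), which blocks movement.
In B, the extraction path crosses only that-complement boundaries, which are transparent.
So B is grammatical.

B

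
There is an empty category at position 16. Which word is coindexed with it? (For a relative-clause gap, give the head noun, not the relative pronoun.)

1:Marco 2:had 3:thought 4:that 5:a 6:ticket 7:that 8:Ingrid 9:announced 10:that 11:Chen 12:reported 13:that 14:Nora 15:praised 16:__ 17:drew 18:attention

6

The gap at 16 is the object of "praised", inside a relative clause.
The relative pronoun is "that" (word 7); it is bound by the head noun immediately before it.
Its filler is the head noun "ticket", at word 6.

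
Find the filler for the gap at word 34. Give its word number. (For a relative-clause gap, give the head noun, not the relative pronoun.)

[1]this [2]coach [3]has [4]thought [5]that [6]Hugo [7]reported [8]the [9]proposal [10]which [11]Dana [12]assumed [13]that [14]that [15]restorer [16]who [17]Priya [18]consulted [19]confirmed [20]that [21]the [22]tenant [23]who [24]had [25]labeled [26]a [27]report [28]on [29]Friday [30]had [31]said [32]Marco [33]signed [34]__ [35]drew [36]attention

The gap at 34 is the object of "signed", inside a relative clause.
The relative pronoun is "which" (word 10); it is bound by the head noun immediately before it.
Its filler is the head noun "proposal", at word 9.

9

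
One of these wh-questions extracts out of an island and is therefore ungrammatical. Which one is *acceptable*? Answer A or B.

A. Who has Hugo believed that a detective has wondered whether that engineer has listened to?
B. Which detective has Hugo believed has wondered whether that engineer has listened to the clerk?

B

In A, the wh-phrase is extracted from inside a wh-island (introduced by "whether"), which blocks movement.
In B, the extraction path crosses only that-complement boundaries, which are transparent.
So B is grammatical.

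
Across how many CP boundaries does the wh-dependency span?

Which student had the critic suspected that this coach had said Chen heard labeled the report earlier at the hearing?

"which student" is extracted from the subject of "labeled".
Boundaries crossed, outermost first: [that], [Ø], [Ø] — 3 in total.

3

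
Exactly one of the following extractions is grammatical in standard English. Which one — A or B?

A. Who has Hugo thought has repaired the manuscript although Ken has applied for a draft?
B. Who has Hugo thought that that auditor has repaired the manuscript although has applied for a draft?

In B, the wh-phrase is extracted from inside an adjunct island (introduced by "although"), which blocks movement.
In A, the extraction path crosses only that-complement boundaries, which are transparent.
So A is grammatical.

A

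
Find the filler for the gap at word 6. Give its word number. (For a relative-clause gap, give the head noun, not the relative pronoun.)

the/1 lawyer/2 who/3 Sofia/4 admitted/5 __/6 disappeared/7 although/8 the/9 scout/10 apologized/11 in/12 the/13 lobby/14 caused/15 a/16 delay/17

2

The gap at 6 is the subject of "disappeared", inside a relative clause.
The relative pronoun is "who" (word 3); it is bound by the head noun immediately before it.
Its filler is the head noun "lawyer", at word 2.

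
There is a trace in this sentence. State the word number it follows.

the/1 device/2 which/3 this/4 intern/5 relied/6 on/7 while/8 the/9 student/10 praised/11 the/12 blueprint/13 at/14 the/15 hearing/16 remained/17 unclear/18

The displaced element is "the device" (word 2).
It functions as the object of the preposition "on" of "relied", so the gap sits immediately after word 7 ("on").
Base order: This intern relied on the device while the student praised the blueprint at the hearing.

7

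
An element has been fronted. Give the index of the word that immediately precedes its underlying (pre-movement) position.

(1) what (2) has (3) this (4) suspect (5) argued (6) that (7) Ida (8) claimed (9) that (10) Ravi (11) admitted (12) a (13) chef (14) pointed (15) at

15

The displaced element is "what" (word 1).
It is linked across 3 clause boundaries (that → that → Ø).
It functions as the object of the preposition "at" of "pointed", so the gap sits immediately after word 15 ("at").
Base order: This suspect has argued that Ida claimed that Ravi admitted a chef pointed at what.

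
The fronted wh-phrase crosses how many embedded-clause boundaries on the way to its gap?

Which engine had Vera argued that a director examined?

1

"which engine" is extracted from the object of "examined".
Boundaries crossed, outermost first: [that] — 1 in total.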